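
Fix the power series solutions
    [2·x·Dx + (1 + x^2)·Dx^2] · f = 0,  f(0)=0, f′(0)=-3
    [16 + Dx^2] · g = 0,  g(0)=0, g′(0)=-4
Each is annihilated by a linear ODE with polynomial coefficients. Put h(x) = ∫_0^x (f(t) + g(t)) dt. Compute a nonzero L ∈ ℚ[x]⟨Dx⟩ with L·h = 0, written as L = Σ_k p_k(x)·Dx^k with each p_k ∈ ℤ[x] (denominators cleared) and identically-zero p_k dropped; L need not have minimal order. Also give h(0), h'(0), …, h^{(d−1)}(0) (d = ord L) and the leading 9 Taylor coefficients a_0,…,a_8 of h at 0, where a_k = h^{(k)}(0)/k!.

L = (64·x + 704·x^3 + 256·x^5)·Dx^2 + (112 + 416·x^2 + 432·x^4 + 128·x^6)·Dx^3 + (4·x + 44·x^3 + 16·x^5)·Dx^4 + (7 + 26·x^2 + 27·x^4 + 8·x^6)·Dx^5  (order 5).
h: a_k = 0, 0, -7/2, 0, 35/12, 0, -137/90, 0, 1159/2520, …
ICs: h(0) = 0, h′(0) = 0, h′′(0) = -7, h′′′(0) = 0, h′′′′(0) = 70.

f: a_k = 0, -3, 0, 1, 0, -3/5, 0, 3/7, 0, …
g: a_k = 0, -4, 0, 32/3, 0, -128/15, 0, 1024/315, 0, …
h₀=f+g: left-lcm gives L₀, ord ≤ 4.
∫: right-multiply L₀ by Dx.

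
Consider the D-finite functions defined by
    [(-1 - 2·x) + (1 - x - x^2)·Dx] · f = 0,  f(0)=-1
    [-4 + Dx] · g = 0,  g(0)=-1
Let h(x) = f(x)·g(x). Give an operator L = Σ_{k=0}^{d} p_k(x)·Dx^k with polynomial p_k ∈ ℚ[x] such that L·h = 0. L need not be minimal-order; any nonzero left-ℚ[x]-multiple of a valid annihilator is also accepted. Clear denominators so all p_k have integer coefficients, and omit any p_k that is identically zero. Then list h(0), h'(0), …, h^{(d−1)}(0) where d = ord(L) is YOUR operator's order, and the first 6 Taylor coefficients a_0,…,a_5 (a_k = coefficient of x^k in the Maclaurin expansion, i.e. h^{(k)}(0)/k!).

f: a_k = -1, -1, -2, -3, -5, -8, …
g: a_k = -1, -4, -8, -32/3, -32/3, -128/15, …
f·g: L₀ = L_f ⊗_s L_g, ord ≤ 1·1.
L = (5 - 2·x - 4·x^2) + (-1 + x + x^2)·Dx  (order 1).
h: a_k = 1, 5, 14, 89/3, 163/3, 1388/15, …
ICs: h(0) = 1.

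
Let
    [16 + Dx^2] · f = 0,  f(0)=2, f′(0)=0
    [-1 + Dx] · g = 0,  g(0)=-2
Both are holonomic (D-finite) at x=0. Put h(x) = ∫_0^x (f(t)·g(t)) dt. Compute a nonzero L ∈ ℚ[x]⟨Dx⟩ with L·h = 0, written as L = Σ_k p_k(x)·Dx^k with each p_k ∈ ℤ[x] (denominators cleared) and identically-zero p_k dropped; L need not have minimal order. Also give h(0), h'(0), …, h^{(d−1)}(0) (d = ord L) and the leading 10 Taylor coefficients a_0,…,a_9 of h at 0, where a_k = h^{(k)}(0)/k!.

L = 17·Dx - 2·Dx^2 + Dx^3  (order 3).
h: a_k = 0, -4, -2, 10, 47/6, -161/30, -1121/180, 11/28, 20047/10080, 31679/90720, …
ICs: h(0) = 0, h′(0) = -4, h′′(0) = -4.

f: a_k = 2, 0, -16, 0, 64/3, 0, -512/45, 0, 1024/315, 0, …
g: a_k = -2, -2, -1, -1/3, -1/12, -1/60, -1/360, -1/2520, -1/20160, -1/181440, …
h₀=f·g: eliminate ⇒ L₀, order ≤ 2·1.
h=∫₀ˣh₀: take L = L₀·Dx.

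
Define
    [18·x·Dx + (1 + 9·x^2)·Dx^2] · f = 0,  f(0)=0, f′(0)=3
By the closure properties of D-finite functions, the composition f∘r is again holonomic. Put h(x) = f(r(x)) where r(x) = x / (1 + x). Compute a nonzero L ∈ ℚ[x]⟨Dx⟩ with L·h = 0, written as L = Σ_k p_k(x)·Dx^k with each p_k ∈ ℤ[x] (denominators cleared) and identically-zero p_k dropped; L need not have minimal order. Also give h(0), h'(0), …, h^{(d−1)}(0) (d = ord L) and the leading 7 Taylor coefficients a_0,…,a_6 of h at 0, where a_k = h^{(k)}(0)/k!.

f: a_k = 0, 3, 0, -9, 0, 243/5, 0, …
f∘r: x↦r, Dx↦Dx/r' in L_f ⇒ L₀.
L = (2 + 20·x)·Dx + (1 + 2·x + 10·x^2)·Dx^2  (order 2).
h: a_k = 0, 3, -3, -6, 24, -12/5, -156, …
ICs: h(0) = 0, h′(0) = 3.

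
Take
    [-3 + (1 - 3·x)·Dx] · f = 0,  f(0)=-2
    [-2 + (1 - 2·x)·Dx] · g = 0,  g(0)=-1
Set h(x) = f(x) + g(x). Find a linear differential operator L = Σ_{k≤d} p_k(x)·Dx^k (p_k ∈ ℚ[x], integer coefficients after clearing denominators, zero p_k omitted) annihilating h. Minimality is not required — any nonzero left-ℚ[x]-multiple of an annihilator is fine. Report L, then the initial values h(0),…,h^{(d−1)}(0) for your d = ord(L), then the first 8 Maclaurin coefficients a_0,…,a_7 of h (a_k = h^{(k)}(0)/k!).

L = -12 + (10 - 24·x)·Dx + (-1 + 5·x - 6·x^2)·Dx^2  (order 2).
h: a_k = -3, -8, -22, -62, -178, -518, -1522, -4502, …
ICs: h(0) = -3, h′(0) = -8.

f: a_k = -2, -6, -18, -54, -162, -486, -1458, -4374, …
g: a_k = -1, -2, -4, -8, -16, -32, -64, -128, …
Weyl lclm of L_f,L_g ⇒ L₀ (ord ≤ 2).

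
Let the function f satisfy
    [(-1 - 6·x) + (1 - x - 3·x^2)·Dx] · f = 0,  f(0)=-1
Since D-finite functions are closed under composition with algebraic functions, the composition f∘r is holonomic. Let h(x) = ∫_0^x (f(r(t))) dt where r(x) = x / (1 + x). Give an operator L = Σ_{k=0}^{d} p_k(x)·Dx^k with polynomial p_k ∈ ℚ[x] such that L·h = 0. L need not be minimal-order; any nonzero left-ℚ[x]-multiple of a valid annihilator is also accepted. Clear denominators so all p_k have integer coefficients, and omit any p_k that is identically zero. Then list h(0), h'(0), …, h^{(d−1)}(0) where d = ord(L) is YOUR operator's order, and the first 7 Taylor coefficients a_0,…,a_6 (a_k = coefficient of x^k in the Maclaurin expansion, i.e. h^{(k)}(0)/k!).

f: a_k = -1, -1, -4, -7, -19, -40, -97, …
Substitute x→r, Dx→(1/r')Dx; clear ⇒ L₀.
h=∫h₀ ⇒ L = L₀·Dx.
L = (1 + 7·x)·Dx + (-1 - 2·x + 2·x^2 + 3·x^3)·Dx^2  (order 2).
h: a_k = 0, -1, -1/2, -1, 0, -9/5, 3/2, …
ICs: h(0) = 0, h′(0) = -1.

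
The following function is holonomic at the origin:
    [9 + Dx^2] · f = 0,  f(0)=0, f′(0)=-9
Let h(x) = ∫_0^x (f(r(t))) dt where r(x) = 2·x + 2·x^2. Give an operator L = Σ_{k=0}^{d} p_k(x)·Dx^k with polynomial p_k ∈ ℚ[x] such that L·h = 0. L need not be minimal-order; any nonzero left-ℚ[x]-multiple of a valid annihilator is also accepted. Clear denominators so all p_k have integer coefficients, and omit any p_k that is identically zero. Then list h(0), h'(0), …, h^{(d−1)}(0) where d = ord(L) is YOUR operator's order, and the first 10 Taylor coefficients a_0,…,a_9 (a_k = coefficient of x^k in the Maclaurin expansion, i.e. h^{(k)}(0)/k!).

f: a_k = 0, -9, 0, 27/2, 0, -243/40, 0, 729/560, 0, -729/4480, …
Substitute x→r, Dx→(1/r')Dx; clear ⇒ L₀.
Integrate: L := L₀·Dx.
L = (36 + 216·x + 432·x^2 + 288·x^3)·Dx - 2·Dx^2 + (1 + 2·x)·Dx^3  (order 3).
h: a_k = 0, 0, -9, -6, 27, 324/5, 108/5, -864/7, -7776/35, -432/5, …
ICs: h(0) = 0, h′(0) = 0, h′′(0) = -18.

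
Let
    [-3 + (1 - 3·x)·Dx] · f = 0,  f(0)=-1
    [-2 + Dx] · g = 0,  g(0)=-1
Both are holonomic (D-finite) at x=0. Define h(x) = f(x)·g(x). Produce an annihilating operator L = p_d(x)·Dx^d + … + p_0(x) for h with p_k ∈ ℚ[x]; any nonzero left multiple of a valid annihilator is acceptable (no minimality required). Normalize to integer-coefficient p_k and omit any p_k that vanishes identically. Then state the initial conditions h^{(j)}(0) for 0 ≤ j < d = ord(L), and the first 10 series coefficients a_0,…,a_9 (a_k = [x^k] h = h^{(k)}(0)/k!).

f: a_k = -1, -3, -9, -27, -81, -243, -729, -2187, -6561, -19683, …
g: a_k = -1, -2, -2, -4/3, -2/3, -4/15, -4/45, -8/315, -2/315, -4/2835, …
f·g: L₀ = L_f ⊗_s L_g, ord ≤ 1·1.
L = (5 - 6·x) + (-1 + 3·x)·Dx  (order 1).
h: a_k = 1, 5, 17, 157/3, 473/3, 7099/15, 12779/9, 1341803/315, 4025411/315, 108686101/2835, …
ICs: h(0) = 1.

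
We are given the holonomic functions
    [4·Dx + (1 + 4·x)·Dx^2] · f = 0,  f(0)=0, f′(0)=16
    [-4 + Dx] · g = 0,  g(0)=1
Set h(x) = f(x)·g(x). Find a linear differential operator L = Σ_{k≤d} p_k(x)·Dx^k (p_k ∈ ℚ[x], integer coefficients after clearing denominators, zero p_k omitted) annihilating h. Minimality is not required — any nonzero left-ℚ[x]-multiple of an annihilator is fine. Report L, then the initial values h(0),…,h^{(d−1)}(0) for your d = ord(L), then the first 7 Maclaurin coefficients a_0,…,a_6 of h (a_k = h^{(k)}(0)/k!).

L = 64·x + (-4 - 32·x)·Dx + (1 + 4·x)·Dx^2  (order 2).
h: a_k = 0, 16, 32, 256/3, 0, 1536/5, -7168/9, …
ICs: h(0) = 0, h′(0) = 16.

f: a_k = 0, 16, -32, 256/3, -256, 4096/5, -8192/3, …
g: a_k = 1, 4, 8, 32/3, 32/3, 128/15, 256/45, …
Product ⇒ symmetric product L₀, ord ≤ 2.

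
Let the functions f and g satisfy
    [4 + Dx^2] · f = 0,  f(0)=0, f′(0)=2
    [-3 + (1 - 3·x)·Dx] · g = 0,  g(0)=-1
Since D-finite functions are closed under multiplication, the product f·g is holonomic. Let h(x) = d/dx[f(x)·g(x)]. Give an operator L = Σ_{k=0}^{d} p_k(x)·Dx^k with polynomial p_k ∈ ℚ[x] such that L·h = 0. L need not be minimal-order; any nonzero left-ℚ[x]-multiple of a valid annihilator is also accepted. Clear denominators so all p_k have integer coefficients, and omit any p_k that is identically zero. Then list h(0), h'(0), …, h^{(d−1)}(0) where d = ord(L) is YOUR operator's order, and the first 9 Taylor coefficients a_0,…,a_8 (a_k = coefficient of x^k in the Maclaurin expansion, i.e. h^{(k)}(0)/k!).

f: a_k = 0, 2, 0, -4/3, 0, 4/15, 0, -8/315, 0, …
g: a_k = -1, -3, -9, -27, -81, -243, -729, -2187, -6561, …
Sym-product of L_f,L_g gives L₀ (≤ ord 2).
Derive L from L₀ (diff closure).
L = (-14 - 24·x + 36·x^2) + (-6 + 18·x)·Dx + (1 - 6·x + 9·x^2)·Dx^2  (order 2).
h: a_k = -2, -12, -50, -200, -2254/3, -13524/5, -425998/45, -3407984/105, -4929406/45, …
ICs: h(0) = -2, h′(0) = -12.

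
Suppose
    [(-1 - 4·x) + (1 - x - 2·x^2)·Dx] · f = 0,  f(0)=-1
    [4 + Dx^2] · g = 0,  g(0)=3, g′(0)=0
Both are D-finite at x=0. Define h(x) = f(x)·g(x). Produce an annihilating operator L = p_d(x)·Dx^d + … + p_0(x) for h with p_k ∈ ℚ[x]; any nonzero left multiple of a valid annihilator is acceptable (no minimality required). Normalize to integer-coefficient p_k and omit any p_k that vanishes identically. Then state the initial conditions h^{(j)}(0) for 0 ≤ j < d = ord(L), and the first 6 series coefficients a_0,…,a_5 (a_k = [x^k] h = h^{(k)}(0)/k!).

L = (4·x + 8·x^2) + (2 + 8·x)·Dx + (-1 + x + 2·x^2)·Dx^2  (order 2).
h: a_k = -3, -3, -3, -9, -17, -35, …
ICs: h(0) = -3, h′(0) = -3.

f: a_k = -1, -1, -3, -5, -11, -21, …
g: a_k = 3, 0, -6, 0, 2, 0, …
Sym-product of L_f,L_g gives L₀ (≤ ord 2).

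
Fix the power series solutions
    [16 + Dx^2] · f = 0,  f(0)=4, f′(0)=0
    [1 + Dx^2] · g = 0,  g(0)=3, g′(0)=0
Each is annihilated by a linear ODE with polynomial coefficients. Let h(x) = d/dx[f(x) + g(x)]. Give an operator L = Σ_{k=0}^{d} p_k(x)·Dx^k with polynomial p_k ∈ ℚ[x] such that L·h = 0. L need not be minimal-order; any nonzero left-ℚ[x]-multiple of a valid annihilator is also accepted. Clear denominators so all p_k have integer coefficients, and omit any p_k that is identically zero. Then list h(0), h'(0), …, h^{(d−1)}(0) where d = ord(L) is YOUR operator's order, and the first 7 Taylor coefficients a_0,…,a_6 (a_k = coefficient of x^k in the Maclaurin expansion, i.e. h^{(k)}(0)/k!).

L = 16 + 17·Dx^2 + Dx^4  (order 4).
h: a_k = 0, -67, 0, 1027/6, 0, -16387/120, 0, …
ICs: h(0) = 0, h′(0) = -67, h′′(0) = 0, h′′′(0) = 1027.

f: a_k = 4, 0, -32, 0, 128/3, 0, -1024/45, …
g: a_k = 3, 0, -3/2, 0, 1/8, 0, -1/240, …
L₀ := lclm(L_f,L_g); ord L₀ ≤ 2+2.
h₀' ⇒ L via d/dx closure of L₀.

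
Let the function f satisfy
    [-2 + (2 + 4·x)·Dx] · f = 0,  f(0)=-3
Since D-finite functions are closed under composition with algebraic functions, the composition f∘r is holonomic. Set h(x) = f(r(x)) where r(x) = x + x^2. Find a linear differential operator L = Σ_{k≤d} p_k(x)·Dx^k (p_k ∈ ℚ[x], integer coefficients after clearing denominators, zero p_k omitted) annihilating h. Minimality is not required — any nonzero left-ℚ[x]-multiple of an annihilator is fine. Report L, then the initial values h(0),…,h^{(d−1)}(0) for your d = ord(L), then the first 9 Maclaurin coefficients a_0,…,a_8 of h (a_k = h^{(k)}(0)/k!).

L = (-1 - 2·x) + (1 + 2·x + 2·x^2)·Dx  (order 1).
h: a_k = -3, -3, -3/2, 3/2, -9/8, 3/8, 9/16, -21/16, 183/128, …
ICs: h(0) = -3.

f: a_k = -3, -3, 3/2, -3/2, 15/8, -21/8, 63/16, -99/16, 1287/128, …
h₀=f(r): pull back L_f along r ⇒ L₀.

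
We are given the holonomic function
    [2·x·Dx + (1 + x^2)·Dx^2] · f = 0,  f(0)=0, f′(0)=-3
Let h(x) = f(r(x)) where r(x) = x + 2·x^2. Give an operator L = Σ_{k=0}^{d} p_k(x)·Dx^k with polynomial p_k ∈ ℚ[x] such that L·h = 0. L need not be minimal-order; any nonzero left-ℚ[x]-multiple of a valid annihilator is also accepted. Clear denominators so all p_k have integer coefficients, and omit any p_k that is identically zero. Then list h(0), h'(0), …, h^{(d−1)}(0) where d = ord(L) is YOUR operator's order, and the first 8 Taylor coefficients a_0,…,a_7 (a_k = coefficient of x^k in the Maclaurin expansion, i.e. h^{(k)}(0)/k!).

L = (-4 + 2·x + 16·x^2 + 48·x^3 + 48·x^4)·Dx + (1 + 4·x + x^2 + 8·x^3 + 20·x^4 + 16·x^5)·Dx^2  (order 2).
h: a_k = 0, -3, -6, 1, 6, 57/5, 2, -165/7, …
ICs: h(0) = 0, h′(0) = -3.

f: a_k = 0, -3, 0, 1, 0, -3/5, 0, 3/7, …
L₀ from L_f via x↦r, Dx↦r'^{-1}Dx.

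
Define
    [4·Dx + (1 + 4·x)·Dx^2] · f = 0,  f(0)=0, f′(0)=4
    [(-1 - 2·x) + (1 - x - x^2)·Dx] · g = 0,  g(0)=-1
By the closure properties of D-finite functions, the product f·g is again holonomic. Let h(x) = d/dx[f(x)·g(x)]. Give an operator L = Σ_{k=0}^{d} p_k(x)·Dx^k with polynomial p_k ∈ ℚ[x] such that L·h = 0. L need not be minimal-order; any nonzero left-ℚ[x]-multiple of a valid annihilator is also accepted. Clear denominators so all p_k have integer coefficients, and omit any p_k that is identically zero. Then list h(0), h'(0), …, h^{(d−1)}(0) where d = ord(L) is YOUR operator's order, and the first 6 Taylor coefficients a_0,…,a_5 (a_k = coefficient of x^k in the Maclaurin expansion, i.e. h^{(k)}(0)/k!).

f: a_k = 0, 4, -8, 64/3, -64, 1024/5, …
g: a_k = -1, -1, -2, -3, -5, -8, …
h₀=f·g: eliminate ⇒ L₀, order ≤ 2·1.
Derive L from L₀ (diff closure).
L = (82 + 216·x + 288·x^2) + (-7 + 62·x + 264·x^2 + 224·x^3)·Dx + (-3 - 17·x - 9·x^2 + 52·x^3 + 32·x^4)·Dx^2  (order 2).
h: a_k = -4, 8, -64, 560/3, -2692/3, 16496/5, …
ICs: h(0) = -4, h′(0) = 8.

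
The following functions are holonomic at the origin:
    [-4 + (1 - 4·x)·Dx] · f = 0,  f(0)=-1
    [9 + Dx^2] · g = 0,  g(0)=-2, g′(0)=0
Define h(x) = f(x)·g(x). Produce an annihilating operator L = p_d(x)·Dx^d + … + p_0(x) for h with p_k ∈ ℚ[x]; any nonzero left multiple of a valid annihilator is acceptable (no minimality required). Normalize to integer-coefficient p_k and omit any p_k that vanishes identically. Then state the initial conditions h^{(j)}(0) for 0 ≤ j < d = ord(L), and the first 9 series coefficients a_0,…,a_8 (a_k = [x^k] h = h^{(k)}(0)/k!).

f: a_k = -1, -4, -16, -64, -256, -1024, -4096, -16384, -65536, …
g: a_k = -2, 0, 9, 0, -27/4, 0, 81/40, 0, -729/2240, …
Sym-product of L_f,L_g gives L₀ (≤ ord 2).
L = (-9 + 36·x) + 8·Dx + (-1 + 4·x)·Dx^2  (order 2).
h: a_k = 2, 8, 23, 92, 1499/4, 1499, 239759/40, 239759/10, 214824793/2240, …
ICs: h(0) = 2, h′(0) = 8.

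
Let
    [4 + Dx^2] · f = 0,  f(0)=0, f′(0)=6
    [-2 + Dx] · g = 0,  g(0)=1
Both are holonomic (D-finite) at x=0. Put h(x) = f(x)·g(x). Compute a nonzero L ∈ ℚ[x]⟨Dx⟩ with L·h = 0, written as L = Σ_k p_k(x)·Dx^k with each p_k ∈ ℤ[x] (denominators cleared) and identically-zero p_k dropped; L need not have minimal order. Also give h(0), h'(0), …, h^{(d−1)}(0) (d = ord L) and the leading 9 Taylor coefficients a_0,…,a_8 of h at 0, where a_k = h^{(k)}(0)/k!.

f: a_k = 0, 6, 0, -4, 0, 4/5, 0, -8/105, 0, …
g: a_k = 1, 2, 2, 4/3, 2/3, 4/15, 4/45, 8/315, 2/315, …
L₀ := L_f ⊗_s L_g (sym. prod.), ord ≤ 2.
L = 8 - 4·Dx + Dx^2  (order 2).
h: a_k = 0, 6, 12, 8, 0, -16/5, -32/15, -64/105, 0, …
ICs: h(0) = 0, h′(0) = 6.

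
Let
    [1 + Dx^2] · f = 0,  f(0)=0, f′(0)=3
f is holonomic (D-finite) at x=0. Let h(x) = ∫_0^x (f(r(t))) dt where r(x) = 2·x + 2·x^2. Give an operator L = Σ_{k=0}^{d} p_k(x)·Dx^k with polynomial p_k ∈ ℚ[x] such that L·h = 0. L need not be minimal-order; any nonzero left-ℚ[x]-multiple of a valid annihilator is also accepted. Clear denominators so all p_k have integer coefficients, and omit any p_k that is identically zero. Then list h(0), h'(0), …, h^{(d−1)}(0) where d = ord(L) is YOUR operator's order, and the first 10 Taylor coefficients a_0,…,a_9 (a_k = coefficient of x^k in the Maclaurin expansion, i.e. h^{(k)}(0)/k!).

L = (4 + 24·x + 48·x^2 + 32·x^3)·Dx - 2·Dx^2 + (1 + 2·x)·Dx^3  (order 3).
h: a_k = 0, 0, 3, 2, -1, -12/5, -28/15, 0, 104/105, 112/135, …
ICs: h(0) = 0, h′(0) = 0, h′′(0) = 6.

f: a_k = 0, 3, 0, -1/2, 0, 1/40, 0, -1/1680, 0, 1/120960, …
Change of var in L_f (x↦r) gives L₀.
h=∫h₀ ⇒ L = L₀·Dx.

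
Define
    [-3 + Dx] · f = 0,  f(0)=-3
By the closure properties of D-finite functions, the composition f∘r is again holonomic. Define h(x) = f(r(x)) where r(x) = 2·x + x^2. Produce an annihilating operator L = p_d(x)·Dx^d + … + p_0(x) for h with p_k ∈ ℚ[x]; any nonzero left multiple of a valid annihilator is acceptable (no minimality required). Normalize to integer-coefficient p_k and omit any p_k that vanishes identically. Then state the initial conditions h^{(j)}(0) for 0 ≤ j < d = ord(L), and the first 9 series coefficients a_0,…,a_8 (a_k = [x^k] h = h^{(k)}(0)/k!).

f: a_k = -3, -9, -27/2, -27/2, -81/8, -243/40, -243/80, -729/560, -2187/4480, …
f∘r: x↦r, Dx↦Dx/r' in L_f ⇒ L₀.
L = (-6 - 6·x) + Dx  (order 1).
h: a_k = -3, -18, -63, -162, -675/2, -2997/5, -9369/10, -46089/35, -473283/280, …
ICs: h(0) = -3.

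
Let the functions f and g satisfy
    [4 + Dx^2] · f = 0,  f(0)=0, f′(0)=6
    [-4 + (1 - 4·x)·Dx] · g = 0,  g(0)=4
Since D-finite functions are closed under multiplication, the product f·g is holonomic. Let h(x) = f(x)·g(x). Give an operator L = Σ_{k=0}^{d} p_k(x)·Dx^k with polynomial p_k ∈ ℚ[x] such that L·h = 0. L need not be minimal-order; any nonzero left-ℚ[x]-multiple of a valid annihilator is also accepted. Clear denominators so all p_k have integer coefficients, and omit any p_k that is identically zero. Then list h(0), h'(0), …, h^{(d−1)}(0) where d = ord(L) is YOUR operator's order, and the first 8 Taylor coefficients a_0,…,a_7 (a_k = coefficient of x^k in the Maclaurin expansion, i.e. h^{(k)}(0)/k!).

L = (-4 + 16·x) + 8·Dx + (-1 + 4·x)·Dx^2  (order 2).
h: a_k = 0, 24, 96, 368, 1472, 29456/5, 117824/5, 9897184/105, …
ICs: h(0) = 0, h′(0) = 24.

f: a_k = 0, 6, 0, -4, 0, 4/5, 0, -8/105, …
g: a_k = 4, 16, 64, 256, 1024, 4096, 16384, 65536, …
Sym-product of L_f,L_g gives L₀ (≤ ord 2).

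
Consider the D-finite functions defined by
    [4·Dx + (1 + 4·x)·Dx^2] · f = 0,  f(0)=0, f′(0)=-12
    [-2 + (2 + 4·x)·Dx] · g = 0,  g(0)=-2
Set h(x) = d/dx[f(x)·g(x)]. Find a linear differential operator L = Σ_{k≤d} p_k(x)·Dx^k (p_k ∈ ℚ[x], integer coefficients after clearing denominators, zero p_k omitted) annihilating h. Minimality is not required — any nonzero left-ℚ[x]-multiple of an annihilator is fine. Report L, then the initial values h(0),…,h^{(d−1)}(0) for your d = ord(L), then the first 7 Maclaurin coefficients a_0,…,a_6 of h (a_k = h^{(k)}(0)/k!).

L = (-11 - 8·x + 16·x^2) + (-14 - 36·x + 48·x^2 + 128·x^3)·Dx + (-1 - 4·x + 12·x^2 + 64·x^3 + 64·x^4)·Dx^2  (order 2).
h: a_k = 24, -48, 204, -880, 3709, -76806/5, 629127/10, …
ICs: h(0) = 24, h′(0) = -48.

f: a_k = 0, -12, 24, -64, 192, -3072/5, 2048, …
g: a_k = -2, -2, 1, -1, 5/4, -7/4, 21/8, …
h₀=f·g: eliminate ⇒ L₀, order ≤ 2·1.
h₀' ⇒ L via d/dx closure of L₀.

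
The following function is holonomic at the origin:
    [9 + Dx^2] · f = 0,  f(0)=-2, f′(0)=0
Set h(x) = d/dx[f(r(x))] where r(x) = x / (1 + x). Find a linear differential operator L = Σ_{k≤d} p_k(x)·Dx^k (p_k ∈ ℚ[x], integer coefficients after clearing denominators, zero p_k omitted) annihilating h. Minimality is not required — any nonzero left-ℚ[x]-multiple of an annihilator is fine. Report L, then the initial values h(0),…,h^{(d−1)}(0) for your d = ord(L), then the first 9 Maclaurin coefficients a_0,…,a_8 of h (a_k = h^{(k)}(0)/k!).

L = (15 + 12·x + 6·x^2) + (6 + 18·x + 18·x^2 + 6·x^3)·Dx + (1 + 4·x + 6·x^2 + 4·x^3 + x^4)·Dx^2  (order 2).
h: a_k = 0, 18, -54, 81, -45, -2457/20, 9639/20, -293553/280, 491913/280, …
ICs: h(0) = 0, h′(0) = 18.

f: a_k = -2, 0, 9, 0, -27/4, 0, 81/40, 0, -729/2240, …
L₀ from L_f via x↦r, Dx↦r'^{-1}Dx.
Differentiate: ansatz ord ≤ ord L₀ ⇒ L.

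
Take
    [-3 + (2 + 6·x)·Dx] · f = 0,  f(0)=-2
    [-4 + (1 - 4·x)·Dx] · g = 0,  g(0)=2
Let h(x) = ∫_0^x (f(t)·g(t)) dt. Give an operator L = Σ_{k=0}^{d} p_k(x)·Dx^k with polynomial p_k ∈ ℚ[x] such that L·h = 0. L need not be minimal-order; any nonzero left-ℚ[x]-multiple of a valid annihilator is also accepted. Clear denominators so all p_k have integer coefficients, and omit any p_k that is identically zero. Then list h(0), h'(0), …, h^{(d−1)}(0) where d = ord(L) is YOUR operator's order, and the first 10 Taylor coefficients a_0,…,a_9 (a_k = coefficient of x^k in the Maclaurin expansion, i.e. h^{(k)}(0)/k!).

f: a_k = -2, -3, 9/4, -27/8, 405/64, -1701/128, 15309/512, -72171/1024, 2814669/16384, -14073345/32768, …
g: a_k = 2, 8, 32, 128, 512, 2048, 8192, 32768, 131072, 524288, …
f·g: L₀ = L_f ⊗_s L_g, ord ≤ 1·1.
h=∫h₀ ⇒ L = L₀·Dx.
L = (11 + 12·x)·Dx + (-2 + 2·x + 24·x^2)·Dx^2  (order 2).
h: a_k = 0, -4, -11, -167/6, -1363/16, -43211/160, -347389/384, -791845/256, -44415491/4096, -2839776755/73728, …
ICs: h(0) = 0, h′(0) = -4.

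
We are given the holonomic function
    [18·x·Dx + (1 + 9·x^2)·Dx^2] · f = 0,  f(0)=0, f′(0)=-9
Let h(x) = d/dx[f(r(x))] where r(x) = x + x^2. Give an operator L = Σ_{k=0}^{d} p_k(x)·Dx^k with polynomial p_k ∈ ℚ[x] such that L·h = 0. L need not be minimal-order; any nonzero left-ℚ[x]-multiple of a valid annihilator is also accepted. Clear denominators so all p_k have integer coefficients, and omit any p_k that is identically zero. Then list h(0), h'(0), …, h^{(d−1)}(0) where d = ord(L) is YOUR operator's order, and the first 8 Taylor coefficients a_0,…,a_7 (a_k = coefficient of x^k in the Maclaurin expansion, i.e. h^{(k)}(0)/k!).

L = (-2 + 18·x + 72·x^2 + 108·x^3 + 54·x^4) + (1 + 2·x + 9·x^2 + 36·x^3 + 45·x^4 + 18·x^5)·Dx  (order 1).
h: a_k = -9, -18, 81, 324, -324, -4212, -3645, 40824, …
ICs: h(0) = -9.

f: a_k = 0, -9, 0, 27, 0, -729/5, 0, 6561/7, …
f∘r: x↦r, Dx↦Dx/r' in L_f ⇒ L₀.
h₀' ⇒ L via d/dx closure of L₀.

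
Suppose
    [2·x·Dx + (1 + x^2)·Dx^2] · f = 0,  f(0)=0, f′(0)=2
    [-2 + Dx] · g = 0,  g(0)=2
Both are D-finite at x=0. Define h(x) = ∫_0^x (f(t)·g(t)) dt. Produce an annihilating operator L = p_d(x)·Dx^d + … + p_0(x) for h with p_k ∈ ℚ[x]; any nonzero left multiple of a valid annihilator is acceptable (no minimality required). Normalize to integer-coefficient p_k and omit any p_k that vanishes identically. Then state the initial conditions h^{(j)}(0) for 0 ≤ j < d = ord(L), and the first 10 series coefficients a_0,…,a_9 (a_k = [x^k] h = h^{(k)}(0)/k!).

f: a_k = 0, 2, 0, -2/3, 0, 2/5, 0, -2/7, 0, 2/9, …
g: a_k = 2, 4, 4, 8/3, 4/3, 8/15, 8/45, 16/315, 4/315, 8/2835, …
f·g: L₀ = L_f ⊗_s L_g, ord ≤ 2·1.
h=∫h₀ ⇒ L = L₀·Dx.
L = (4 - 4·x + 4·x^2)·Dx + (-4 + 2·x - 4·x^2)·Dx^2 + (1 + x^2)·Dx^3  (order 3).
h: a_k = 0, 0, 2, 8/3, 5/3, 8/15, 2/15, 8/63, 13/210, -104/2835, …
ICs: h(0) = 0, h′(0) = 0, h′′(0) = 4.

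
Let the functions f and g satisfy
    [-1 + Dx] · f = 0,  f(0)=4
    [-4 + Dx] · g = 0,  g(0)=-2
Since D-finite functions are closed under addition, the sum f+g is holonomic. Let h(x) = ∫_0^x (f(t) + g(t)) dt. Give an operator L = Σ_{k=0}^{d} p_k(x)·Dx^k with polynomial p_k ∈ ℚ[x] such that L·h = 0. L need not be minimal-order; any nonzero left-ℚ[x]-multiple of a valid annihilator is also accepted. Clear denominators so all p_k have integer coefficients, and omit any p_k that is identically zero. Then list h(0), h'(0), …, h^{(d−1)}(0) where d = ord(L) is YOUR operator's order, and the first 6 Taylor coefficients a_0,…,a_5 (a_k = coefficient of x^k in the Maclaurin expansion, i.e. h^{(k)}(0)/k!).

f: a_k = 4, 4, 2, 2/3, 1/6, 1/30, …
g: a_k = -2, -8, -16, -64/3, -64/3, -256/15, …
Sum ⇒ L₀ = lclm(L_f,L_g) in ℚ(x)⟨Dx⟩.
h=∫h₀ ⇒ L = L₀·Dx.
L = 4·Dx - 5·Dx^2 + Dx^3  (order 3).
h: a_k = 0, 2, -2, -14/3, -31/6, -127/30, …
ICs: h(0) = 0, h′(0) = 2, h′′(0) = -4.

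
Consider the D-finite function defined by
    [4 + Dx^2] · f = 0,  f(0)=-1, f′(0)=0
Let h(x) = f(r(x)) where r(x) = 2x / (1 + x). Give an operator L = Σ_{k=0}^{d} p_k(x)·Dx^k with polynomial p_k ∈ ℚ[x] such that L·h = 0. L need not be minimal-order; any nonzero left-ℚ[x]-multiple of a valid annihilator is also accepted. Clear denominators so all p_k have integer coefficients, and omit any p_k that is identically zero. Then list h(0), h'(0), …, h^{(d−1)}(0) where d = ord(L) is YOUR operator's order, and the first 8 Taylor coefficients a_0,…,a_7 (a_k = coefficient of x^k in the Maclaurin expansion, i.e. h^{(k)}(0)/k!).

f: a_k = -1, 0, 2, 0, -2/3, 0, 4/45, 0, …
f∘r: x↦r, Dx↦Dx/r' in L_f ⇒ L₀.
L = 16 + (2 + 6·x + 6·x^2 + 2·x^3)·Dx + (1 + 4·x + 6·x^2 + 4·x^3 + x^4)·Dx^2  (order 2).
h: a_k = -1, 0, 8, -16, 40/3, 32/3, -2744/45, 656/5, …
ICs: h(0) = -1, h′(0) = 0.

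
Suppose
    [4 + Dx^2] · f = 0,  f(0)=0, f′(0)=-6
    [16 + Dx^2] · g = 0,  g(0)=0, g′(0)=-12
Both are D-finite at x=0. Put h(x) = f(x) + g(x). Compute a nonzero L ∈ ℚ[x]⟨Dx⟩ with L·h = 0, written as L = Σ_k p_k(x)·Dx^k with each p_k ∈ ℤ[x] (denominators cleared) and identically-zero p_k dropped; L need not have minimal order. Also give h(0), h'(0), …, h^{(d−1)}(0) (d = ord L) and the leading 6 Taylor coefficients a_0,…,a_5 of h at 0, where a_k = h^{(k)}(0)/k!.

L = 64 + 20·Dx^2 + Dx^4  (order 4).
h: a_k = 0, -18, 0, 36, 0, -132/5, …
ICs: h(0) = 0, h′(0) = -18, h′′(0) = 0, h′′′(0) = 216.

f: a_k = 0, -6, 0, 4, 0, -4/5, …
g: a_k = 0, -12, 0, 32, 0, -128/5, …
f+g: L₀ = lclm(L_f,L_g), ord ≤ 2+2.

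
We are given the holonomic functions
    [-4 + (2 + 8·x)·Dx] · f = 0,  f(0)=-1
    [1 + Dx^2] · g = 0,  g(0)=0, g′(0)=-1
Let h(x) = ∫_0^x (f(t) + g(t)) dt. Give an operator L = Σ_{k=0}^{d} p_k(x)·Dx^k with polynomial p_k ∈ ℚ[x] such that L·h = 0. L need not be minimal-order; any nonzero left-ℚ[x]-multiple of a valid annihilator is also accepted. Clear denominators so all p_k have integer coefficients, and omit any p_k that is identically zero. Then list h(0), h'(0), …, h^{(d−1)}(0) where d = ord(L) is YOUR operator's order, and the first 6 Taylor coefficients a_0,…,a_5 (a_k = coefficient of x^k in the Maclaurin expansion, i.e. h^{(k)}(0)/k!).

f: a_k = -1, -2, 2, -4, 10, -28, …
g: a_k = 0, -1, 0, 1/6, 0, -1/120, …
L₀ := lclm(L_f,L_g); ord L₀ ≤ 1+2.
Integrate: L := L₀·Dx.
L = (-26 - 16·x - 32·x^2)·Dx + (-3 - 4·x + 48·x^2 + 64·x^3)·Dx^2 + (-26 - 16·x - 32·x^2)·Dx^3 + (-3 - 4·x + 48·x^2 + 64·x^3)·Dx^4  (order 4).
h: a_k = 0, -1, -3/2, 2/3, -23/24, 2, …
ICs: h(0) = 0, h′(0) = -1, h′′(0) = -3, h′′′(0) = 4.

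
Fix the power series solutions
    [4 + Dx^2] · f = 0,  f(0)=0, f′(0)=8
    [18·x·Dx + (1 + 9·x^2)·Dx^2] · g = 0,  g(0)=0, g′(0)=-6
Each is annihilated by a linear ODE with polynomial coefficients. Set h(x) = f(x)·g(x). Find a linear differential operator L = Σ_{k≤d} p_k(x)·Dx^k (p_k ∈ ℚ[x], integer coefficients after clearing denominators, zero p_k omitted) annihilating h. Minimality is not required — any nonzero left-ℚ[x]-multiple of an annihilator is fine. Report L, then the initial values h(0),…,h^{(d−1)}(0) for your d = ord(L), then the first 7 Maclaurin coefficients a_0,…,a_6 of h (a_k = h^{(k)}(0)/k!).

f: a_k = 0, 8, 0, -16/3, 0, 16/15, 0, …
g: a_k = 0, -6, 0, 18, 0, -486/5, 0, …
Sym-product of L_f,L_g gives L₀ (≤ ord 4).
L = (2080 + 50256·x^2 + 89424·x^4 + 186624·x^6 + 419904·x^8) + (3168·x + 38880·x^3 + 139968·x^5 + 419904·x^7)·Dx + (572 + 13788·x^2 + 33048·x^4 + 93312·x^6 + 209952·x^8)·Dx^2 + (792·x + 9720·x^3 + 34992·x^5 + 104976·x^7)·Dx^3 + (13 + 306·x^2 + 2673·x^4 + 11664·x^6 + 26244·x^8)·Dx^4  (order 4).
h: a_k = 0, 0, -48, 0, 176, 0, -880, …
ICs: h(0) = 0, h′(0) = 0, h′′(0) = -96, h′′′(0) = 0.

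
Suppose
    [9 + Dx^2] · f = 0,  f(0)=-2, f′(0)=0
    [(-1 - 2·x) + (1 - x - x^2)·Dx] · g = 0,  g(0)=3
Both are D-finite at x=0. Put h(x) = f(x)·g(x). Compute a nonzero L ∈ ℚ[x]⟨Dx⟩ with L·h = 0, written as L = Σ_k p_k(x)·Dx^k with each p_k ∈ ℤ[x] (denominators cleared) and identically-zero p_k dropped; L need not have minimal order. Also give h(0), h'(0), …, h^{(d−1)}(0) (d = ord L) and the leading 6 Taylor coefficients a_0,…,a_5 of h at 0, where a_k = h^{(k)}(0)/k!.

L = (-7 + 9·x + 9·x^2) + (2 + 4·x)·Dx + (-1 + x + x^2)·Dx^2  (order 2).
h: a_k = -6, -6, 15, 9, 15/4, 51/4, …
ICs: h(0) = -6, h′(0) = -6.

f: a_k = -2, 0, 9, 0, -27/4, 0, …
g: a_k = 3, 3, 6, 9, 15, 24, …
Product ⇒ symmetric product L₀, ord ≤ 2.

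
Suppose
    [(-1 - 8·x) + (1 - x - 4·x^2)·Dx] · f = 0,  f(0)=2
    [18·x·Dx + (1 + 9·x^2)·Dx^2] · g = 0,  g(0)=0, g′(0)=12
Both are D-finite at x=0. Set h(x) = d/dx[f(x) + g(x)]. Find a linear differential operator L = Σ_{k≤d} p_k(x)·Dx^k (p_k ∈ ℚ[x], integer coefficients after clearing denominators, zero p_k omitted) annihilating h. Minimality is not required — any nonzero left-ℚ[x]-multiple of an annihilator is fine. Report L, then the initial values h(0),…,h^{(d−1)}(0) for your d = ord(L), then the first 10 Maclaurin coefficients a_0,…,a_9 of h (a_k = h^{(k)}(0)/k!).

f: a_k = 2, 2, 10, 18, 58, 130, 362, 882, 2330, 5858, …
g: a_k = 0, 12, 0, -36, 0, 972/5, 0, -8748/7, 0, 8748, …
L₀ := lclm(L_f,L_g); ord L₀ ≤ 1+2.
h=h₀': d/dx-closure on L₀ ⇒ L.
L = (-90 + 360·x + 6462·x^2 + 14688·x^3 + 63936·x^4 + 31104·x^6) + (36 + 294·x + 324·x^2 + 3198·x^3 + 13680·x^4 + 46080·x^5 + 3888·x^6 + 31104·x^7)·Dx + (-5 - 16·x - 160·x^2 + 96·x^3 - 555·x^4 + 2304·x^5 + 4896·x^6 + 1296·x^7 + 5184·x^8)·Dx^2  (order 2).
h: a_k = 14, 20, -54, 232, 1622, 2172, -2574, 18640, 131454, 151780, …
ICs: h(0) = 14, h′(0) = 20.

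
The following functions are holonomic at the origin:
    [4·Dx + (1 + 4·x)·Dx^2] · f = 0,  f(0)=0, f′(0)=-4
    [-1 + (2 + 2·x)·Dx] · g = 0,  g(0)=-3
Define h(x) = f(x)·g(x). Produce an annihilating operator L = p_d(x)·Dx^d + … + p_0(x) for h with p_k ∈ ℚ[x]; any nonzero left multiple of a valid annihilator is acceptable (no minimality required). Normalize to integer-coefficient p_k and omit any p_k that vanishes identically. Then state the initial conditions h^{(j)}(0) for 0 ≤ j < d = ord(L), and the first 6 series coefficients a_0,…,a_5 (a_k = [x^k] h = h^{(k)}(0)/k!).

f: a_k = 0, -4, 8, -64/3, 64, -1024/5, …
g: a_k = -3, -3/2, 3/8, -3/16, 15/128, -21/256, …
Product ⇒ symmetric product L₀, ord ≤ 2.
L = (-5 + 4·x) + (12 + 12·x)·Dx + (4 + 24·x + 36·x^2 + 16·x^3)·Dx^2  (order 2).
h: a_k = 0, 12, -18, 101/2, -625/4, 81349/160, …
ICs: h(0) = 0, h′(0) = 12.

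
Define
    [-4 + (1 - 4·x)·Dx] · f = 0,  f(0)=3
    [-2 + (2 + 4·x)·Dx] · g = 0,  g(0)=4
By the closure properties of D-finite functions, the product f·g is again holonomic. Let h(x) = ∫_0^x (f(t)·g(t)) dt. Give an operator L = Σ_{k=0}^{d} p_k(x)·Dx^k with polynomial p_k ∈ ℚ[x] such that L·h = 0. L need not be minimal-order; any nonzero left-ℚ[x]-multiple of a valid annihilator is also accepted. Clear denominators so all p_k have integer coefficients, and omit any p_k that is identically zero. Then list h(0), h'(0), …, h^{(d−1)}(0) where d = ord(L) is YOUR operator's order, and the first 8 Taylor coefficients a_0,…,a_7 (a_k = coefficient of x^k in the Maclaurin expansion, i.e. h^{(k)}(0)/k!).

f: a_k = 3, 12, 48, 192, 768, 3072, 12288, 49152, …
g: a_k = 4, 4, -2, 2, -5/2, 7/2, -21/4, 33/4, …
Product ⇒ symmetric product L₀, ord ≤ 1.
∫: right-multiply L₀ by Dx.
L = (5 + 4·x)·Dx + (-1 + 2·x + 8·x^2)·Dx^2  (order 2).
h: a_k = 0, 12, 30, 78, 471/2, 7521/10, 10035/4, 240777/28, …
ICs: h(0) = 0, h′(0) = 12.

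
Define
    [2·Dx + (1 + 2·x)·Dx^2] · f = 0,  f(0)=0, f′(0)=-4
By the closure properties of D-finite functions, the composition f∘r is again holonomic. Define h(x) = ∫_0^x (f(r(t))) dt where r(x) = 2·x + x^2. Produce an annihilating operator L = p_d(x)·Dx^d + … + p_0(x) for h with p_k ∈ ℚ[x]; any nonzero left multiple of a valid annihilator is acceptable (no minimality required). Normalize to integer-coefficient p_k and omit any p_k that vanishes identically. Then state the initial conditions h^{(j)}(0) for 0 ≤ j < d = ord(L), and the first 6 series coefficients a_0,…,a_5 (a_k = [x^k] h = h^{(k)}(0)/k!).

L = (3 + 4·x + 2·x^2)·Dx^2 + (1 + 5·x + 6·x^2 + 2·x^3)·Dx^3  (order 3).
h: a_k = 0, 0, -4, 4, -20/3, 68/5, …
ICs: h(0) = 0, h′(0) = 0, h′′(0) = -8.

f: a_k = 0, -4, 4, -16/3, 8, -64/5, …
L₀ from L_f via x↦r, Dx↦r'^{-1}Dx.
h=∫h₀ ⇒ L = L₀·Dx.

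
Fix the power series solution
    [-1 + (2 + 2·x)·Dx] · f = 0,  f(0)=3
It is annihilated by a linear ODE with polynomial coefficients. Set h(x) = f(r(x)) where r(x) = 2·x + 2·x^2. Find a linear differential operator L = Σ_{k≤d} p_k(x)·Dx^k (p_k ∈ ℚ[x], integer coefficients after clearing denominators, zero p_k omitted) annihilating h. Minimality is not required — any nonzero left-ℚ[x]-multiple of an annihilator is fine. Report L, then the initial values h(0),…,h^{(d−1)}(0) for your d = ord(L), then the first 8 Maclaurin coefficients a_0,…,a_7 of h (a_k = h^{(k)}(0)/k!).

L = (-1 - 2·x) + (1 + 2·x + 2·x^2)·Dx  (order 1).
h: a_k = 3, 3, 3/2, -3/2, 9/8, -3/8, -9/16, 21/16, …
ICs: h(0) = 3.

f: a_k = 3, 3/2, -3/8, 3/16, -15/128, 21/256, -63/1024, 99/2048, …
L₀ from L_f via x↦r, Dx↦r'^{-1}Dx.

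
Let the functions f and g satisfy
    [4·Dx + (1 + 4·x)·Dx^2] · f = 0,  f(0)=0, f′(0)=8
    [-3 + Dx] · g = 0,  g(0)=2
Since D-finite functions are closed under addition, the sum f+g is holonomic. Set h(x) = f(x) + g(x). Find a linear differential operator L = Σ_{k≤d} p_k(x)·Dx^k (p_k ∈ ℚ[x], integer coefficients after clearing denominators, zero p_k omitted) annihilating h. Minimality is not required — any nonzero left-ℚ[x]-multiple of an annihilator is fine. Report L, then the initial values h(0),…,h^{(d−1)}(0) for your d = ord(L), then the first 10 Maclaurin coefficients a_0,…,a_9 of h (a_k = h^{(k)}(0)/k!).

L = (-132 - 144·x)·Dx + (23 - 72·x - 144·x^2)·Dx^2 + (7 + 40·x + 48·x^2)·Dx^3  (order 3).
h: a_k = 2, 14, -7, 155/3, -485/4, 8273/20, -163597/120, 1310963/280, -36699431/2240, 1174407307/20160, …
ICs: h(0) = 2, h′(0) = 14, h′′(0) = -14.

f: a_k = 0, 8, -16, 128/3, -128, 2048/5, -4096/3, 32768/7, -16384, 524288/9, …
g: a_k = 2, 6, 9, 9, 27/4, 81/20, 81/40, 243/280, 729/2240, 243/2240, …
Sum ⇒ L₀ = lclm(L_f,L_g) in ℚ(x)⟨Dx⟩.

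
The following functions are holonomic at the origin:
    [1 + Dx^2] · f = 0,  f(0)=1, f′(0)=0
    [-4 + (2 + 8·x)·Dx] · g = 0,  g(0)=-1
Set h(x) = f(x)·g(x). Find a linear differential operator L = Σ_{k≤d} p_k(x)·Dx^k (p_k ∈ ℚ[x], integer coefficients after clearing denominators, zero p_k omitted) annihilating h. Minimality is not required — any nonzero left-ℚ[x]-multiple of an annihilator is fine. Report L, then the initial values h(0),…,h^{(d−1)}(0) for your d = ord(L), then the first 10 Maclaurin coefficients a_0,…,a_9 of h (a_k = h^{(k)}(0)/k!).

L = (13 + 8·x + 16·x^2) + (-4 - 16·x)·Dx + (1 + 8·x + 16·x^2)·Dx^2  (order 2).
h: a_k = -1, -2, 5/2, -3, 215/24, -313/12, 56941/720, -90059/360, 32917807/40320, -6113321/2240, …
ICs: h(0) = -1, h′(0) = -2.

f: a_k = 1, 0, -1/2, 0, 1/24, 0, -1/720, 0, 1/40320, 0, …
g: a_k = -1, -2, 2, -4, 10, -28, 84, -264, 858, -2860, …
Product ⇒ symmetric product L₀, ord ≤ 2.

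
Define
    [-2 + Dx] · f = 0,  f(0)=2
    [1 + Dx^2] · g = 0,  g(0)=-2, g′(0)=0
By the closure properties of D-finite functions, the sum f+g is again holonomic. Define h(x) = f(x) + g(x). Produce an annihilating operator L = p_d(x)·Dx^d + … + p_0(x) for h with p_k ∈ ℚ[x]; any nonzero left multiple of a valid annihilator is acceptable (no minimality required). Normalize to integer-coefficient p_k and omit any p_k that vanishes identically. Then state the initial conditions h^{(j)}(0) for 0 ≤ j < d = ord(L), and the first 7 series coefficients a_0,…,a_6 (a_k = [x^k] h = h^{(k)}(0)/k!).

L = -2 + Dx - 2·Dx^2 + Dx^3  (order 3).
h: a_k = 0, 4, 5, 8/3, 5/4, 8/15, 13/72, …
ICs: h(0) = 0, h′(0) = 4, h′′(0) = 10.

f: a_k = 2, 4, 4, 8/3, 4/3, 8/15, 8/45, …
g: a_k = -2, 0, 1, 0, -1/12, 0, 1/360, …
Sum ⇒ L₀ = lclm(L_f,L_g) in ℚ(x)⟨Dx⟩.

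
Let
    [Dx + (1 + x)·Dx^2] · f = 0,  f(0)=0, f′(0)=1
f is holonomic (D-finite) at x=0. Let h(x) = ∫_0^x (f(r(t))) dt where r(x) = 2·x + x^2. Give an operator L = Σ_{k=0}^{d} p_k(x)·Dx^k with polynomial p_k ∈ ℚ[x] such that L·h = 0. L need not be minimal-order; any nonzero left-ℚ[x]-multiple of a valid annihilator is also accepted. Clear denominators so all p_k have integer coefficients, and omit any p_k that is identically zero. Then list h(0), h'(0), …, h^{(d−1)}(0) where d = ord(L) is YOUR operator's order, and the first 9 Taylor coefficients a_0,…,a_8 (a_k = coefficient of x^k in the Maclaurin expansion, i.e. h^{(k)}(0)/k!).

f: a_k = 0, 1, -1/2, 1/3, -1/4, 1/5, -1/6, 1/7, -1/8, …
Substitute x→r, Dx→(1/r')Dx; clear ⇒ L₀.
h=∫h₀ ⇒ L = L₀·Dx.
L = Dx^2 + (1 + x)·Dx^3  (order 3).
h: a_k = 0, 0, 1, -1/3, 1/6, -1/10, 1/15, -1/21, 1/28, …
ICs: h(0) = 0, h′(0) = 0, h′′(0) = 2.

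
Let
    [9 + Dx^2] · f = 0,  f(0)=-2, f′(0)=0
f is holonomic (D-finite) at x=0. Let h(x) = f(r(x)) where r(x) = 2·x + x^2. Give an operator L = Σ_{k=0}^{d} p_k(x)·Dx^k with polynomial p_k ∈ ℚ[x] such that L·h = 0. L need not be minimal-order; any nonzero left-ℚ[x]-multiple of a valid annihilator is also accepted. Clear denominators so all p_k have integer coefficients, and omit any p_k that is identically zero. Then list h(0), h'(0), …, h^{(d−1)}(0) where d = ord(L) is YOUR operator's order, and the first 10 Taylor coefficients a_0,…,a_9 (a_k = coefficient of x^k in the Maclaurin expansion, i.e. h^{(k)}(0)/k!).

L = (36 + 108·x + 108·x^2 + 36·x^3) - Dx + (1 + x)·Dx^2  (order 2).
h: a_k = -2, 0, 36, 36, -99, -216, -162/5, 1674/5, 55431/140, -324/35, …
ICs: h(0) = -2, h′(0) = 0.

f: a_k = -2, 0, 9, 0, -27/4, 0, 81/40, 0, -729/2240, 0, …
Substitute x→r, Dx→(1/r')Dx; clear ⇒ L₀.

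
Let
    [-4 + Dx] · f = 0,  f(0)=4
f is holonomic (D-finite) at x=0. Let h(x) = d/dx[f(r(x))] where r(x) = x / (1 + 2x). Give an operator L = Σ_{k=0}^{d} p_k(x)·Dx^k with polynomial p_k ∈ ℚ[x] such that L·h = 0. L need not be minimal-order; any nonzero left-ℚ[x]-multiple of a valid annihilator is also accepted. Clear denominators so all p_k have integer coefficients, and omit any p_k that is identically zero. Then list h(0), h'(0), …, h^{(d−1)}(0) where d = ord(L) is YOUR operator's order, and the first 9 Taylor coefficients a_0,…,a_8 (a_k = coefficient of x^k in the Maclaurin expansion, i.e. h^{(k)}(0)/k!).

f: a_k = 4, 16, 32, 128/3, 128/3, 512/15, 1024/45, 4096/315, 2048/315, …
Substitute x→r, Dx→(1/r')Dx; clear ⇒ L₀.
h=h₀': d/dx-closure on L₀ ⇒ L.
L = -8·x + (-1 - 4·x - 4·x^2)·Dx  (order 1).
h: a_k = 16, 0, -64, 512/3, -256, 2048/15, 5120/9, -262144/105, 290816/45, …
ICs: h(0) = 16.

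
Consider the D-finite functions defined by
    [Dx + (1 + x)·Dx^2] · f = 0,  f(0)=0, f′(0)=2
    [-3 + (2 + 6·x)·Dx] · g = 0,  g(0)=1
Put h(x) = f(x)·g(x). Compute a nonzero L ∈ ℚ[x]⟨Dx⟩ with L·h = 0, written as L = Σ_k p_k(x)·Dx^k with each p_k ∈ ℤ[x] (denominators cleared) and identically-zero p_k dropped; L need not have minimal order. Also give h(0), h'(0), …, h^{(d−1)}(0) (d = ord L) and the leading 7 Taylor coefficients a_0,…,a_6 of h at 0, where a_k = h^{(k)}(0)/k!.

L = (21 + 9·x) + (-8 - 24·x)·Dx + (4 + 28·x + 60·x^2 + 36·x^3)·Dx^2  (order 2).
h: a_k = 0, 2, 2, -37/12, 5, -2917/320, 17671/960, …
ICs: h(0) = 0, h′(0) = 2.

f: a_k = 0, 2, -1, 2/3, -1/2, 2/5, -1/3, …
g: a_k = 1, 3/2, -9/8, 27/16, -405/128, 1701/256, -15309/1024, …
Sym-product of L_f,L_g gives L₀ (≤ ord 2).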